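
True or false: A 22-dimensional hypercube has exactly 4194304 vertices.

True. The 22-cube has 2^22 = 4194304 vertices.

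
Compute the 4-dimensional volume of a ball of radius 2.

The n-ball volume is π^(n/2)·r^n/Γ(n/2+1). With n=4, r=2: V = 8·π^2 ≈ 78.9568.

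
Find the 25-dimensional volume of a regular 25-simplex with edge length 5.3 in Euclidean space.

V_25 = √(26) · 5.3^25 / (25! · 2^(25/2)) ≈ 7.25877e-11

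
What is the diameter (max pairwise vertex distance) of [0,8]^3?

||(8,8,...,8)|| = √(3)·8 ≈ 13.8564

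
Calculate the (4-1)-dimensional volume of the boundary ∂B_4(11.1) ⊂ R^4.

The surface area of an n-ball is 2π^(n/2) r^(n-1) / Γ(n/2). For n=4, r=11.1: 26996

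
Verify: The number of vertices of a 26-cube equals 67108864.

True. The 26-cube has 2^26 = 67108864 vertices.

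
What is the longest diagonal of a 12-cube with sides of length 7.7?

||(7.7,7.7,...,7.7)|| = √(12)·7.7 ≈ 26.6736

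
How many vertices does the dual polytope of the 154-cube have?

An n-cross-polytope has 2n vertices; here n = 154, giving 308.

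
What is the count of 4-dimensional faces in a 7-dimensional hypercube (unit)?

Choose 4 of 7 axes to span the face (C(7,4) = 35 ways), then fix each of the remaining 3 coordinates at one of its two extreme values (2^3 = 8 ways): 35·8 = 280.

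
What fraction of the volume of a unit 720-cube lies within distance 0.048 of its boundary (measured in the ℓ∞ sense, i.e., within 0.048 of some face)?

1 - (1 - 2·0.048)^720 = 1 - 0.904^720 ≈ 1 - 2.762e-32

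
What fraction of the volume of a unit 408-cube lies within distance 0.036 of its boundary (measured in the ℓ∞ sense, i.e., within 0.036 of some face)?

The inner cube has side 1-2·0.036 = 0.928 and volume (0.928)^408 ≈ 5.749e-14, so the shell holds 1 - 5.749e-14 of the volume.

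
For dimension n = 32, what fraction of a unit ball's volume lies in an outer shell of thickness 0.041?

1 - (1-0.041)^32 ≈ 0.738064 ≈ 73.81%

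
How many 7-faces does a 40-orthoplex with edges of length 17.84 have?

f_7(40-orthoplex) = 2^8 · (40 choose 8) = 19687599360.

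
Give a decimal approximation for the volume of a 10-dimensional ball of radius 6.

V = 2519424·π^5/5 ≈ 1.54199e+08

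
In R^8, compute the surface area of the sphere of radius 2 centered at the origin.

The surface area of an n-ball is 2π^(n/2) r^(n-1) / Γ(n/2). For n=8, r=2: 128·π^4/3 ≈ 4156.12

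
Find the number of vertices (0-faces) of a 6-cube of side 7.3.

An n-cube has C(n,k)·2^(n-k) k-faces. Here C(6,0)·2^6 = 1·64 = 64.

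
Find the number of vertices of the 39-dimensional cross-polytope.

The vertices are ±e_1, ..., ±e_39, so there are 2·39 = 78.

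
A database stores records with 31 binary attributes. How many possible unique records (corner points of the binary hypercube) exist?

The 31-cube has 2^31 = 2147483648 vertices.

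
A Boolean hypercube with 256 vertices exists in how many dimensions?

Since 2^n = 256, we have n = 8.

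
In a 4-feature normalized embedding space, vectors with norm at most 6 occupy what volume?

Volume = π^{4/2}·(6)^4/Γ(3) = 648·π^2 ≈ 6395.5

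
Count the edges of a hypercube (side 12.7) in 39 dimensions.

An n-cube has n·2^(n-1) edges. With n = 39: 39·274877906944 = 10720238370816.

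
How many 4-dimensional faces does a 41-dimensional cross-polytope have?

Number of 4-faces = 2^(4+1) · C(41,4+1) = 32 · 749398 = 23980736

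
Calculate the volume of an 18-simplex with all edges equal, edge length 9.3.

V = (9.3^18 / 18!) · √((18+1) / 2^18) ≈ 0.36013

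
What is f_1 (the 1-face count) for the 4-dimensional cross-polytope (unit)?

Each 1-face is the convex hull of 2 vertices, one chosen as ±e_i from each of 2 distinct axes: 2^2·C(4,2) = 24.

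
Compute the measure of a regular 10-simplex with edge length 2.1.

For a regular n-simplex with edge a, V = (a^n / n!)·√((n+1)/2^n). With a=2.1, n=10: V ≈ 4.76405e-05.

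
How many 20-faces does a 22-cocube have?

Each 20-face is the convex hull of 21 vertices, one chosen as ±e_i from each of 21 distinct axes: 2^21·C(22,21) = 46137344.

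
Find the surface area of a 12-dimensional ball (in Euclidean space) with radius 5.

The surface area of an n-ball is 2π^(n/2) r^(n-1) / Γ(n/2). For n=12, r=5: 9765625·π^6/12 ≈ 7.82381e+08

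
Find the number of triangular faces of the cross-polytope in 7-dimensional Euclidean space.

Each 2-face is the convex hull of 3 vertices, one chosen as ±e_i from each of 3 distinct axes: 2^3·C(7,3) = 280.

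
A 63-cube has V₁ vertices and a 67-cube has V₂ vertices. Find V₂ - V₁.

V₁ = 2^63 = 9223372036854775808. V₂ = 2^67 = 147573952589676412928. V₂ - V₁ = 138350580552821637120.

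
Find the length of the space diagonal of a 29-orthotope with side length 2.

The space diagonal of an n-cube of side s is s√n. Here 2·√29 ≈ 10.7703.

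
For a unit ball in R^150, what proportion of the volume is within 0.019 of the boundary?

Shell fraction = 1 - (1-0.019)^150 ≈ 0.94372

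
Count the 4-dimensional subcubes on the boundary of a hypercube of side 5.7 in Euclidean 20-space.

f_4(20-cube) = (20 choose 4) · 2^16 = 317521920.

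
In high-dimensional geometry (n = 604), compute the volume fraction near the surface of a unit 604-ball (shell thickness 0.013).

1 - (1-0.013)^604 ≈ 0.999631 ≈ 99.9631%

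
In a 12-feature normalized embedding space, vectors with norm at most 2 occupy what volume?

Volume = π^{12/2}·(2)^12/Γ(7) = 256·π^6/45 ≈ 5469.24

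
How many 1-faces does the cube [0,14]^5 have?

Each of the 2^5 = 32 vertices has degree 5; total edges = 5·2^5/2 = 80.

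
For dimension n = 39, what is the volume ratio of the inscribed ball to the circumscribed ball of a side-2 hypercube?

The radii are 2/2 and 2√39/2, so the volume ratio is (1/√39)^39 = 39^{-39/2} ≈ 9.42411e-32.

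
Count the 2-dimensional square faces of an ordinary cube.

An n-cube has C(n,k)·2^(n-k) k-faces. Here C(3,2)·2^1 = 3·2 = 6.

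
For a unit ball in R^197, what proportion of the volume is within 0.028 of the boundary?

Shell fraction = 1 - (1-0.028)^197 ≈ 0.996282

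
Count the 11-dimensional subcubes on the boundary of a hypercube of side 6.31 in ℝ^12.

f_11(12-cube) = (12 choose 11) · 2^1 = 24.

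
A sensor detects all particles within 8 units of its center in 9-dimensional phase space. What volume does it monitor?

V_9(8) = π^(9/2) · (8)^9 / Γ(9/2 + 1) = 4294967296·π^4/945 ≈ 4.42718e+08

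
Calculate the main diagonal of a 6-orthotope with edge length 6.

||(6,6,...,6)|| = √(6)·6 ≈ 14.6969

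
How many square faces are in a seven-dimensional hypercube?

Number of 2-faces = C(7,2) · 2^(7-2) = 21 · 32 = 672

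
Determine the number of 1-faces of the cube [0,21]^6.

An n-cube has C(n,k)·2^(n-k) k-faces. Here C(6,1)·2^5 = 6·32 = 192.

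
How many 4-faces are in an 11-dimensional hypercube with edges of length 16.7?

f_4(11-cube) = (11 choose 4) · 2^7 = 42240.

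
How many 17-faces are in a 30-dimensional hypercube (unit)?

An n-cube has C(n,k)·2^(n-k) k-faces. Here C(30,17)·2^13 = 119759850·8192 = 981072691200.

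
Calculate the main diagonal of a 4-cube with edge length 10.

Diagonal = √4 · 10 = 20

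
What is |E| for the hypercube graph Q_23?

Each of the 2^23 = 8388608 vertices has degree 23; total edges = 23·2^23/2 = 96468992.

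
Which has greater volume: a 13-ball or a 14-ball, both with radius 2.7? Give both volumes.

V_13(2.7) ≈ 369037. V_14(2.7) ≈ 655709. The 14-ball is larger.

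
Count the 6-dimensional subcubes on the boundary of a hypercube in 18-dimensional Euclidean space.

An n-cube has C(n,k)·2^(n-k) k-faces. Here C(18,6)·2^12 = 18564·4096 = 76038144.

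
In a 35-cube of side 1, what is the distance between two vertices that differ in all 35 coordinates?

The space diagonal of an n-cube of side s is s√n. Here 1·√35 ≈ 5.91608.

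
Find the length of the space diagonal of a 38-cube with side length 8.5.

Diagonal = √38 · 8.5 ≈ 52.3975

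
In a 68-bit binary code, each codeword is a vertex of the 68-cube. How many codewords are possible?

Number of vertices = 2^68 = 295147905179352825856.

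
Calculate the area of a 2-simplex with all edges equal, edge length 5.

Area = (√3/4) · 5² = 10.8253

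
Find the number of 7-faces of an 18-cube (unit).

An n-cube has C(n,k)·2^(n-k) k-faces. Here C(18,7)·2^11 = 31824·2048 = 65175552.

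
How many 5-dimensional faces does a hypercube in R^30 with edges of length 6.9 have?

f_5(30-cube) = (30 choose 5) · 2^25 = 4781707886592.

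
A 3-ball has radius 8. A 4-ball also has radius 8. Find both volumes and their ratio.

V_3(8) ≈ 2144.66. V_4(8) ≈ 20212.9. Ratio V_3/V_4 ≈ 0.1061.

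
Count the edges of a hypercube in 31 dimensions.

The 31-cube has n·2^(n-1) = 31·2^30 = 31·1073741824 = 33285996544 edges.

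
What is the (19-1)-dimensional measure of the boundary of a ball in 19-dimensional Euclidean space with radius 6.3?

The surface area of an n-ball is 2π^(n/2) r^(n-1) / Γ(n/2). For n=19, r=6.3: 2.16506e+14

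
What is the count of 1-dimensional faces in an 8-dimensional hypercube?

f_1(8-cube) = (8 choose 1) · 2^7 = 1024.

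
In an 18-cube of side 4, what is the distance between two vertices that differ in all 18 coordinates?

||(4,4,...,4)|| = √(18)·4 ≈ 16.9706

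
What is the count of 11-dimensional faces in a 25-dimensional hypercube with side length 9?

f_11(25-cube) = (25 choose 11) · 2^14 = 73030041600.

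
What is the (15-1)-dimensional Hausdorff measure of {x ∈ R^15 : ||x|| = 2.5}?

S_15(2.5) = 2·π^(15/2)·(2.5)^14 / Γ(15/2) = 1220703125·π^7/1729728 ≈ 2.13148e+06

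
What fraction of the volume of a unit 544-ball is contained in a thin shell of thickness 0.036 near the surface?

V(inner)/V(outer) = ((1-0.036)/1)^544 ≈ 2.177e-09, so the shell fraction is 0.9999999978.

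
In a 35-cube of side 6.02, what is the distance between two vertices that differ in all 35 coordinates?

The space diagonal of an n-cube of side s is s√n. Here 6.02·√35 ≈ 35.6148.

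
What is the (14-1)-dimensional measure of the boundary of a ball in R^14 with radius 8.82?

S_14(8.82) = 2·π^(14/2)·(8.82)^13 / Γ(14/2) ≈ 1.63998e+13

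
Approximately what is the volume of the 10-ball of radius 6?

V_10(6) = π^(10/2) · (6)^10 / Γ(10/2 + 1) = 2519424·π^5/5 ≈ 1.54199e+08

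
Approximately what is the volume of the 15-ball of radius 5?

V = 312500000000·π^7/81081 ≈ 1.16407e+10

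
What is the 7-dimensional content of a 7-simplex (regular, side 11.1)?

For a regular n-simplex with edge a, V = (a^n / n!)·√((n+1)/2^n). With a=11.1, n=7: V ≈ 1029.84.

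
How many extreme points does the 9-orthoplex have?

Number of vertices = 2n = 18.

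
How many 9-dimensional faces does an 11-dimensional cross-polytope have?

An n-cross-polytope has 2^(k+1)·C(n,k+1) k-faces. Here 2^10·C(11,10) = 1024·11 = 11264.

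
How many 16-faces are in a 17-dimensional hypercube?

Choose 16 of 17 axes to span the face (C(17,16) = 17 ways), then fix each of the remaining 1 coordinate at one of its two extreme values (2^1 = 2 ways): 17·2 = 34.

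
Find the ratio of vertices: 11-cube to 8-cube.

The 11-cube has 2^11 = 2048 vertices. The 8-cube has 2^8 = 256 vertices. Ratio: 2048/256 = 8.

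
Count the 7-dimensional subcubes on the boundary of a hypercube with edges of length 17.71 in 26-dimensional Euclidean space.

f_7(26-cube) = (26 choose 7) · 2^19 = 344876646400.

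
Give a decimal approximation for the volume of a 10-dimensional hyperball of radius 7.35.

The n-ball volume is π^(n/2)·r^n/Γ(n/2+1). With n=10, r=7.35: V ≈ 1.17339e+09.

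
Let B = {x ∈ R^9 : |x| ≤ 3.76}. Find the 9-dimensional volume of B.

Volume = π^{9/2}·(3.76)^9/Γ(11/2) ≈ 495460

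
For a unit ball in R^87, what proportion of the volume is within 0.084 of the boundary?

V(inner)/V(outer) = ((1-0.084)/1)^87 ≈ 0.0004841, so the shell fraction is 0.999516.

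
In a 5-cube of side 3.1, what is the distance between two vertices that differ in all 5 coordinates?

||(3.1,3.1,...,3.1)|| = √(5)·3.1 ≈ 6.93181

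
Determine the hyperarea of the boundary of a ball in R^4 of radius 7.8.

S = n·V_n(r)/r = 4·V_4(7.8)/7.8 (volume-to-surface relation), giving 9367.28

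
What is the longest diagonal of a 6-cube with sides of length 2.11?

Diagonal = √6 · 2.11 ≈ 5.16842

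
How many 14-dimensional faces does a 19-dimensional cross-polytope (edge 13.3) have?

Number of 14-faces = 2^(14+1) · C(19,14+1) = 32768 · 3876 = 127008768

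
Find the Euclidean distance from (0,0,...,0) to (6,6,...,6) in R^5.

d = √(6² + 6² + ... + 6²) [5 terms] = √(5·6²) = 6√5 ≈ 13.4164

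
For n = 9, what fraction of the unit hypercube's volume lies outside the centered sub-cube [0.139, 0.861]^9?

1 - (1 - 2·0.139)^9 = 1 - 0.722^9 ≈ 0.946687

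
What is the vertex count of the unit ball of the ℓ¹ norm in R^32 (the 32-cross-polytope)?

An n-cross-polytope has 2n vertices; here n = 32, giving 64.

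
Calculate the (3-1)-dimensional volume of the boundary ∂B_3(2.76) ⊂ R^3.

S = n·V_n(r)/r = 3·V_3(2.76)/2.76 (volume-to-surface relation), giving 4πr² = 4π·(2.76)² ≈ 95.7256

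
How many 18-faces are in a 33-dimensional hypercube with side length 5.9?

An n-cube has C(n,k)·2^(n-k) k-faces. Here C(33,18)·2^15 = 1037158320·32768 = 33985603829760.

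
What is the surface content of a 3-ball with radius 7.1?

S_3(7.1) = 2·π^(3/2)·(7.1)^2 / Γ(3/2) = 4πr² = 4π·(7.1)² ≈ 633.471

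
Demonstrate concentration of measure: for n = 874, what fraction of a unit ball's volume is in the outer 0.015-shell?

1 - (1-0.015)^874 ≈ 0.9999981666 ≈ 99.999817%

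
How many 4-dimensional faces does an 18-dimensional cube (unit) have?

An n-cube has C(n,k)·2^(n-k) k-faces. Here C(18,4)·2^14 = 3060·16384 = 50135040.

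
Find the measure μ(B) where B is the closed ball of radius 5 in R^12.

The n-ball volume is π^(n/2)·r^n/Γ(n/2+1). With n=12, r=5: V = 48828125·π^6/144 ≈ 3.25992e+08.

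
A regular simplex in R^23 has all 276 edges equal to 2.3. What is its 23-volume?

For a regular n-simplex with edge a, V = (a^n / n!)·√((n+1)/2^n). With a=2.3, n=23: V ≈ 1.36618e-17.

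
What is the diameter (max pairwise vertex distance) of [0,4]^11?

The space diagonal of an n-cube of side s is s√n. Here 4·√11 ≈ 13.2665.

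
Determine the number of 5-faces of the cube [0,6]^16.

An n-cube has C(n,k)·2^(n-k) k-faces. Here C(16,5)·2^11 = 4368·2048 = 8945664.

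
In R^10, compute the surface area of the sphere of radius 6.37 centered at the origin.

S_10(6.37) = 2·π^(10/2)·(6.37)^9 / Γ(10/2) ≈ 4.40375e+08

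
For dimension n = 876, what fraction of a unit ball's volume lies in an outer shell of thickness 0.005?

1 - (1-0.005)^876 ≈ 0.987611 ≈ 98.76%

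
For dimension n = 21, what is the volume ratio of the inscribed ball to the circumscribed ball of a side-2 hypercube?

The radii are 2/2 and 2√21/2, so the volume ratio is (1/√21)^21 = 21^{-21/2} ≈ 1.30827e-14.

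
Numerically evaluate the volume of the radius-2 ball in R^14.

V_14(2) = π^(14/2) · (2)^14 / Γ(14/2 + 1) = 1024·π^7/315 ≈ 9818.35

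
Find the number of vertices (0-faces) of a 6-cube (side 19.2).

Number of 0-faces = C(6,0) · 2^(6-0) = 1 · 64 = 64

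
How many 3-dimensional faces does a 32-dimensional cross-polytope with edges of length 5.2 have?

An n-cross-polytope has 2^(k+1)·C(n,k+1) k-faces. Here 2^4·C(32,4) = 16·35960 = 575360.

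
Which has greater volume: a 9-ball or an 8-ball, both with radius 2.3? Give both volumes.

V_9(2.3) ≈ 5941.12. V_8(2.3) ≈ 3178.42. The 9-ball is larger.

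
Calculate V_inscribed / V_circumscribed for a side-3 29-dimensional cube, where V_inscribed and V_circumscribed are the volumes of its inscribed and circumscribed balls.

V_in / V_out = (r_in/r_out)^29 = (1/√29)^29 = 29^(-29/2) ≈ 6.24064e-22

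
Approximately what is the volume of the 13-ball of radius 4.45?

V_13(4.45) = π^(13/2) · (4.45)^13 / Γ(13/2 + 1) ≈ 2.44355e+08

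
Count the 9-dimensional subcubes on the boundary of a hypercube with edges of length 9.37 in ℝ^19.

Choose 9 of 19 axes to span the face (C(19,9) = 92378 ways), then fix each of the remaining 10 coordinates at one of its two extreme values (2^10 = 1024 ways): 92378·1024 = 94595072.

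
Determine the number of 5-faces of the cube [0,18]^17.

f_5(17-cube) = (17 choose 5) · 2^12 = 25346048.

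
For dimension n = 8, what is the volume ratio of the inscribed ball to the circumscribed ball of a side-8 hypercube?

V_in/V_out = n^(-n/2) = 8^(-8/2) ≈ 0.000244141.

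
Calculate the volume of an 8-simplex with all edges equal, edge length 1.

For a regular n-simplex with edge a, V = (a^n / n!)·√((n+1)/2^n). With a=1, n=8: V ≈ 4.6503e-06.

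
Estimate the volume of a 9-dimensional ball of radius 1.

V_9(1) = π^(9/2) · (1)^9 / Γ(9/2 + 1) = 32·π^4/945 ≈ 3.29851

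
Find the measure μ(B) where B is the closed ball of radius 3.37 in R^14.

Volume = π^{14/2}·(3.37)^14/Γ(8) ≈ 1.46028e+07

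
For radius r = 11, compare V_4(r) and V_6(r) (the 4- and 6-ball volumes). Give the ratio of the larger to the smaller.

V_4(11) ≈ 72250.4, V_6(11) ≈ 9.15492e+06. The 6-ball is larger by a factor of 126.7.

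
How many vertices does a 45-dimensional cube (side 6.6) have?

The 45-cube has 2^45 = 35184372088832 vertices.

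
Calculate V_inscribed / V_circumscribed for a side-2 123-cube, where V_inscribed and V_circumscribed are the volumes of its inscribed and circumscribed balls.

V_in / V_out = (r_in/r_out)^123 = (1/√123)^123 = 123^(-123/2) ≈ 2.95689e-129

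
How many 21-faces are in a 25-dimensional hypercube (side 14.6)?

Choose 21 of 25 axes to span the face (C(25,21) = 12650 ways), then fix each of the remaining 4 coordinates at one of its two extreme values (2^4 = 16 ways): 12650·16 = 202400.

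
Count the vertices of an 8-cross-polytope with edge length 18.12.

An n-cross-polytope has 2n vertices; here n = 8, giving 16.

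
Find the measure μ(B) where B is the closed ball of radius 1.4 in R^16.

V_16(1.4) = π^(16/2) · (1.4)^16 / Γ(16/2 + 1) ≈ 51.2539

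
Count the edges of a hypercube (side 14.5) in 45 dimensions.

An n-cube has n·2^(n-1) edges. With n = 45: 45·17592186044416 = 791648371998720.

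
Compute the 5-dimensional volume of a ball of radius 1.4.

V_5(1.4) = π^(5/2) · (1.4)^5 / Γ(5/2 + 1) ≈ 28.3099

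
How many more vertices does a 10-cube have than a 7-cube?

The 10-cube has 2^10 = 1024 vertices. The 7-cube has 2^7 = 128 vertices. Difference: 1024 - 128 = 896.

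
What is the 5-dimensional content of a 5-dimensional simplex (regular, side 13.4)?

V = (13.4^5 / 5!) · √((5+1) / 2^5) ≈ 1558.99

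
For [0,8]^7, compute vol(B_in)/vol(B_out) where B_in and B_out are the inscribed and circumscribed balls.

Volume scales as r^n, and r_in/r_out = 1/√7, giving (1/√7)^7 ≈ 0.00110194.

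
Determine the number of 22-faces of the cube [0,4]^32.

f_22(32-cube) = (32 choose 22) · 2^10 = 66060533760.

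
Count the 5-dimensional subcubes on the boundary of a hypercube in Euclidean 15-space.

f_5(15-cube) = (15 choose 5) · 2^10 = 3075072.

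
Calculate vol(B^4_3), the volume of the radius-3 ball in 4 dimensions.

The n-ball volume is π^(n/2)·r^n/Γ(n/2+1). With n=4, r=3: V = 81·π^2/2 ≈ 399.719.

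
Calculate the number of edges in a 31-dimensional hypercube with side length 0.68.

The 31-cube has n·2^(n-1) = 31·2^30 = 31·1073741824 = 33285996544 edges.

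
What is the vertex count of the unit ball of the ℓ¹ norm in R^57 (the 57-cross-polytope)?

Number of vertices = 2n = 114.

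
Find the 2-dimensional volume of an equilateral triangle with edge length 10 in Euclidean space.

Area = (√3/4) · 10² = 43.3013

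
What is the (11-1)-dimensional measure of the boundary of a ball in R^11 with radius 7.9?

S = n·V_n(r)/r = 11·V_11(7.9)/7.9 (volume-to-surface relation), giving 1.96231e+10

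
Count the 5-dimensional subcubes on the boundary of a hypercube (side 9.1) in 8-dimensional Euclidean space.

f_5(8-cube) = (8 choose 5) · 2^3 = 448.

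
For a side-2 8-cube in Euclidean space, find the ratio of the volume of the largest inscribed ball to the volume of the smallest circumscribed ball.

Volume scales as r^n, and r_in/r_out = 1/√8, giving (1/√8)^8 ≈ 0.000244141.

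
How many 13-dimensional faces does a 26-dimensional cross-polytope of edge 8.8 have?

An n-cross-polytope has 2^(k+1)·C(n,k+1) k-faces. Here 2^14·C(26,14) = 16384·9657700 = 158231756800.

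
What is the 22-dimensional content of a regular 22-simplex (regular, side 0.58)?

V_22 = √(23) · 0.58^22 / (22! · 2^(22/2)) ≈ 1.30072e-29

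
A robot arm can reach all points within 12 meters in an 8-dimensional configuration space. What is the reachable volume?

V = 17915904·π^4 ≈ 1.74517e+09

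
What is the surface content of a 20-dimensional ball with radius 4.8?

|∂B_20(4.8)| ≈ 4.53262e+12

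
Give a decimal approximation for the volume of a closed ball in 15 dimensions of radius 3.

Volume = π^{15/2}·(3)^15/Γ(17/2) = 45349632·π^7/25025 ≈ 5.47329e+06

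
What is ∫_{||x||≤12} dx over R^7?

Volume = π^{7/2}·(12)^7/Γ(9/2) = 191102976·π^3/35 ≈ 1.69297e+08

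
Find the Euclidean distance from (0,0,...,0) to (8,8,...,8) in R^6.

||(8,8,...,8)|| = √(6)·8 ≈ 19.5959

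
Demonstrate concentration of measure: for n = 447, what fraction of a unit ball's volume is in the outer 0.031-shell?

1 - (1-0.031)^447 ≈ 0.9999992296 ≈ 99.999923%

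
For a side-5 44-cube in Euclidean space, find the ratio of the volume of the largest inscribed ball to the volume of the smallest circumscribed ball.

The radii are 5/2 and 5√44/2, so the volume ratio is (1/√44)^44 = 44^{-44/2} ≈ 6.98299e-37.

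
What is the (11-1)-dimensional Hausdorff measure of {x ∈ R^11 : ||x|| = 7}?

S_11(7) = 2·π^(11/2)·(7)^10 / Γ(11/2) = 2582630848·π^5/135 ≈ 5.85434e+09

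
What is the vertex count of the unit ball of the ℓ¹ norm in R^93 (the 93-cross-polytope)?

The 93-dimensional cross-polytope has 2n = 2·93 = 186 vertices.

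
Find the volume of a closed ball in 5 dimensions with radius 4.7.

The n-ball volume is π^(n/2)·r^n/Γ(n/2+1). With n=5, r=4.7: V ≈ 12072.2.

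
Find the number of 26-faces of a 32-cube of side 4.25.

Choose 26 of 32 axes to span the face (C(32,26) = 906192 ways), then fix each of the remaining 6 coordinates at one of its two extreme values (2^6 = 64 ways): 906192·64 = 57996288.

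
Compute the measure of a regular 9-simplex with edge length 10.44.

V_9 = √(10) · 10.44^9 / (9! · 2^(9/2)) ≈ 567.422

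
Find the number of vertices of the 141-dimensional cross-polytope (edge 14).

An n-cross-polytope has 2n vertices; here n = 141, giving 282.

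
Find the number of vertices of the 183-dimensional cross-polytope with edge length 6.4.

The vertices are ±e_1, ..., ±e_183, so there are 2·183 = 366.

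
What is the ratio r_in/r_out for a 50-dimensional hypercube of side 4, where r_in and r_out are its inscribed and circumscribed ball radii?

r_in = 4/2 (half the side); r_out = 4√50/2 (half the diagonal). Ratio = 1/√50 ≈ 0.141421.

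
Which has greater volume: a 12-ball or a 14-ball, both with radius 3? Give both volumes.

V_12(3) ≈ 709613. V_14(3) ≈ 2.86626e+06. The 14-ball is larger.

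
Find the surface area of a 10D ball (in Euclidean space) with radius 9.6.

S = n·V_n(r)/r = 10·V_10(9.6)/9.6 (volume-to-surface relation), giving 1.76608e+10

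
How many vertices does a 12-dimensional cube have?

Each vertex is a binary string of length 12, so there are 2^12 = 4096.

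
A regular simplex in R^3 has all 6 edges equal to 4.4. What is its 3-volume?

Volume = (√2/12) · 4.4³ = 10.039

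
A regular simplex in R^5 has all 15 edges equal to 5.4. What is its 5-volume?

For a regular n-simplex with edge a, V = (a^n / n!)·√((n+1)/2^n). With a=5.4, n=5: V ≈ 16.5687.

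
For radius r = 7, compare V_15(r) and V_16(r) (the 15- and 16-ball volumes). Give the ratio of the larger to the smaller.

V_15(7) ≈ 1.81093e+12, V_16(7) ≈ 7.82073e+12. The 16-ball is larger by a factor of 4.319.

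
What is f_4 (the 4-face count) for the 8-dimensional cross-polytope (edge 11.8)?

Each 4-face is the convex hull of 5 vertices, one chosen as ±e_i from each of 5 distinct axes: 2^5·C(8,5) = 1792.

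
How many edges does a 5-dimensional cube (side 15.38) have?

Each of the 2^5 = 32 vertices has degree 5; total edges = 5·2^5/2 = 80.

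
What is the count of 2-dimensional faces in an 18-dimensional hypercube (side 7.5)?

f_2(18-cube) = (18 choose 2) · 2^16 = 10027008.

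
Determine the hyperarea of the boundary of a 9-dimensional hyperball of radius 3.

The surface area of an n-ball is 2π^(n/2) r^(n-1) / Γ(n/2). For n=9, r=3: 69984·π^4/35 ≈ 194774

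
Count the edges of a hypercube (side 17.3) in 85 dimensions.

Number of 1-faces = C(85,1)·2^(85-1) = 85·19342813113834066795298816 = 1644139114675895677600399360.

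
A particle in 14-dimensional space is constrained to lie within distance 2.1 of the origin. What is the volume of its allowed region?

V_14(2.1) = π^(14/2) · (2.1)^14 / Γ(14/2 + 1) ≈ 19439.7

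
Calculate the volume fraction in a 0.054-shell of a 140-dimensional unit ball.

1 - (1-0.054)^140 ≈ 0.999579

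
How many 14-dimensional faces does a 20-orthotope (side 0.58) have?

An n-cube has C(n,k)·2^(n-k) k-faces. Here C(20,14)·2^6 = 38760·64 = 2480640.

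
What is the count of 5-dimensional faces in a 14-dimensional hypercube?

An n-cube has C(n,k)·2^(n-k) k-faces. Here C(14,5)·2^9 = 2002·512 = 1025024.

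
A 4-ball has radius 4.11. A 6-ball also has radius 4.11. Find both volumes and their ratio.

V_4(4.11) ≈ 1408.11. V_6(4.11) ≈ 24908.6. Ratio V_4/V_6 ≈ 0.05653.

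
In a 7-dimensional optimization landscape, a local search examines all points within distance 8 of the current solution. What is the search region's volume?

V = 33554432·π^3/105 ≈ 9.90855e+06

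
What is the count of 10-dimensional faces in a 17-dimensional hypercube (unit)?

Number of 10-faces = C(17,10) · 2^(17-10) = 19448 · 128 = 2489344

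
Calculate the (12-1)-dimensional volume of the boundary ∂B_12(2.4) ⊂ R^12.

The surface area of an n-ball is 2π^(n/2) r^(n-1) / Γ(n/2). For n=12, r=2.4: 243821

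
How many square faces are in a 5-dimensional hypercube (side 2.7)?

Choose 2 of 5 axes to span the face (C(5,2) = 10 ways), then fix each of the remaining 3 coordinates at one of its two extreme values (2^3 = 8 ways): 10·8 = 80.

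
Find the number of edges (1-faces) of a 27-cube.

Choose 1 of 27 axes to span the face (C(27,1) = 27 ways), then fix each of the remaining 26 coordinates at one of its two extreme values (2^26 = 67108864 ways): 27·67108864 = 1811939328.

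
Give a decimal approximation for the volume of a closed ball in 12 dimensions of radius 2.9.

Volume = π^{12/2}·(2.9)^12/Γ(7) ≈ 472436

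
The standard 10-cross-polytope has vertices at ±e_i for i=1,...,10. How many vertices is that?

The vertices are ±e_1, ..., ±e_10, so there are 2·10 = 20.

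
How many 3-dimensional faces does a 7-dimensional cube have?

An n-cube has C(n,k)·2^(n-k) k-faces. Here C(7,3)·2^4 = 35·16 = 560.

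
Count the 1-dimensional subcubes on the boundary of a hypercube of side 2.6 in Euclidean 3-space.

Choose 1 of 3 axes to span the face (C(3,1) = 3 ways), then fix each of the remaining 2 coordinates at one of its two extreme values (2^2 = 4 ways): 3·4 = 12.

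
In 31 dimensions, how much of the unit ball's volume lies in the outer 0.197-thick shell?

Shell fraction = 1 - (1-0.197)^31 ≈ 0.998888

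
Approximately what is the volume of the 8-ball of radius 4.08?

V_8(4.08) = π^(8/2) · (4.08)^8 / Γ(8/2 + 1) ≈ 311652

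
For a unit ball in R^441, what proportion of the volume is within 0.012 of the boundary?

Shell fraction = 1 - (1-0.012)^441 ≈ 0.995127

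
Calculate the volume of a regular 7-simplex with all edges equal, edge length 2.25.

Volume = 2.25^7 · √(8/2^7) / 7! ≈ 0.0144806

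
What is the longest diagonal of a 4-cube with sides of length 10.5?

The space diagonal of an n-cube of side s is s√n. Here 10.5·√4 = 21.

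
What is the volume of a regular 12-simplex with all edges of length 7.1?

V = (7.1^12 / 12!) · √((12+1) / 2^12) ≈ 1.92999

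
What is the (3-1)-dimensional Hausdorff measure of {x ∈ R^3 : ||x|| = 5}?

S_3(5) = 2·π^(3/2)·(5)^2 / Γ(3/2) = 4πr² = 4π·(5)² ≈ 314.159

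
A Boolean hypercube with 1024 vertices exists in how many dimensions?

Since 2^n = 1024, we have n = 10.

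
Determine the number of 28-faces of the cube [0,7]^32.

Number of 28-faces = C(32,28) · 2^(32-28) = 35960 · 16 = 575360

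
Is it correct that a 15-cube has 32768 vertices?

True. The 15-cube has 2^15 = 32768 vertices.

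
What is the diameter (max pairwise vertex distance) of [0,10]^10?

The space diagonal of an n-cube of side s is s√n. Here 10·√10 ≈ 31.6228.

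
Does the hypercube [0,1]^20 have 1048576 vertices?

True. The 20-cube has 2^20 = 1048576 vertices.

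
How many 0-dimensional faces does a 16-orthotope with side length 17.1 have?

An n-cube has C(n,k)·2^(n-k) k-faces. Here C(16,0)·2^16 = 1·65536 = 65536.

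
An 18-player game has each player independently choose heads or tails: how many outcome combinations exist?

Number of vertices = 2^18 = 262144.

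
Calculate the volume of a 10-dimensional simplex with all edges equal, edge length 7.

For a regular n-simplex with edge a, V = (a^n / n!)·√((n+1)/2^n). With a=7, n=10: V ≈ 8.06796.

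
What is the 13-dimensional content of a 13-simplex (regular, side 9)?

Volume = 9^13 · √(14/2^13) / 13! ≈ 16.8749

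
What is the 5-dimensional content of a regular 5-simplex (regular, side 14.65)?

V_5 = √(6) · 14.65^5 / (5! · 2^(5/2)) ≈ 2435.05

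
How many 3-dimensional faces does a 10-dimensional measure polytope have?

An n-cube has C(n,k)·2^(n-k) k-faces. Here C(10,3)·2^7 = 120·128 = 15360.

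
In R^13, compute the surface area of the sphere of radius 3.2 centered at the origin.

S_13(3.2) = 2·π^(13/2)·(3.2)^12 / Γ(13/2) ≈ 1.36485e+07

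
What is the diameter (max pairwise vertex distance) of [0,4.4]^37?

The space diagonal of an n-cube of side s is s√n. Here 4.4·√37 ≈ 26.7642.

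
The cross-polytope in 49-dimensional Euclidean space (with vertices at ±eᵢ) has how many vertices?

The 49-dimensional cross-polytope has 2n = 2·49 = 98 vertices.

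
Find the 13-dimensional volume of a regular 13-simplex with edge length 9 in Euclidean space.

V_13 = √(14) · 9^13 / (13! · 2^(13/2)) ≈ 16.8749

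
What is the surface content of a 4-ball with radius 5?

The surface area of an n-ball is 2π^(n/2) r^(n-1) / Γ(n/2). For n=4, r=5: 250·π^2 ≈ 2467.4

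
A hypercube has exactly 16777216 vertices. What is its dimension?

The n-cube has 2^n vertices, and 16777216 = 2^24, so n = 24.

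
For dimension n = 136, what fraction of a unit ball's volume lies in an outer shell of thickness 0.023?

1 - (1-0.023)^136 ≈ 0.957766 ≈ 95.78%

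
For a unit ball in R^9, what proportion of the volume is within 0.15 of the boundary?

Shell fraction = 1 - (1-0.15)^9 ≈ 0.768383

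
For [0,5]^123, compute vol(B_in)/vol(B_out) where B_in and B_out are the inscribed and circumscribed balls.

Volume scales as r^n, and r_in/r_out = 1/√123, giving (1/√123)^123 ≈ 2.95689e-129.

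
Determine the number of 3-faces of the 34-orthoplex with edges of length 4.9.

Number of 3-faces = 2^(3+1) · C(34,3+1) = 16 · 46376 = 742016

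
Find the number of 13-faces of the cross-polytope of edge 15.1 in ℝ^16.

f_13(16-orthoplex) = 2^14 · (16 choose 14) = 1966080.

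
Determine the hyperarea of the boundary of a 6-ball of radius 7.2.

S = n·V_n(r)/r = 6·V_6(7.2)/7.2 (volume-to-surface relation), giving 599946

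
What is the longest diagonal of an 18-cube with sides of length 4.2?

The space diagonal of an n-cube of side s is s√n. Here 4.2·√18 ≈ 17.8191.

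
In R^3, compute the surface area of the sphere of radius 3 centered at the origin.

|∂B_3(3)| = 4πr² = 4π·(3)² ≈ 113.097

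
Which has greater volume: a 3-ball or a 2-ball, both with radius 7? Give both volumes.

V_3(7) ≈ 1436.76. V_2(7) ≈ 153.938. The 3-ball is larger.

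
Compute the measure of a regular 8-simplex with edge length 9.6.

Volume = 9.6^8 · √(9/2^8) / 8! ≈ 335.468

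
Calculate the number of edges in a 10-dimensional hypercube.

The 10-cube has n·2^(n-1) = 10·2^9 = 10·512 = 5120 edges.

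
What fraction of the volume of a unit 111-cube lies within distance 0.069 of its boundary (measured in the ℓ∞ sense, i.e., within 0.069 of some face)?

The inner cube has side 1-2·0.069 = 0.862 and volume (0.862)^111 ≈ 6.939e-08, so the shell holds 0.9999999306 of the volume.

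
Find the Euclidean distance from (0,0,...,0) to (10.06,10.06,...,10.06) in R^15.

d = √(10.06² + 10.06² + ... + 10.06²) [15 terms] = √(15·10.06²) = 10.06√15 ≈ 38.9622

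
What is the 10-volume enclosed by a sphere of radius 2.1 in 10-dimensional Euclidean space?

The n-ball volume is π^(n/2)·r^n/Γ(n/2+1). With n=10, r=2.1: V ≈ 4253.64.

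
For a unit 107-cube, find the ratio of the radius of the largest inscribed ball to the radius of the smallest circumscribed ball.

r_in / r_out = (1/2) / (1√107/2) = 1/√107 ≈ 0.0966736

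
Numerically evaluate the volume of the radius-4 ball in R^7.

Volume = π^{7/2}·(4)^7/Γ(9/2) = 262144·π^3/105 ≈ 77410.6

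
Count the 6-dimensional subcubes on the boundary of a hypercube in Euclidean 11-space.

Choose 6 of 11 axes to span the face (C(11,6) = 462 ways), then fix each of the remaining 5 coordinates at one of its two extreme values (2^5 = 32 ways): 462·32 = 14784.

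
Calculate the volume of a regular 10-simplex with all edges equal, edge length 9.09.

V = (9.09^10 / 10!) · √((10+1) / 2^10) ≈ 110.007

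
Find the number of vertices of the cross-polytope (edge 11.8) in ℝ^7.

Each 0-face is the convex hull of 1 vertex, one chosen as ±e_i from each of 1 distinct axis: 2^1·C(7,1) = 14.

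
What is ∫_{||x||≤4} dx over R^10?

V_10(4) = π^(10/2) · (4)^10 / Γ(10/2 + 1) = 131072·π^5/15 ≈ 2.67404e+06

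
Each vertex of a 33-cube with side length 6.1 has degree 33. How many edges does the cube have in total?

The 33-cube has n·2^(n-1) = 33·2^32 = 33·4294967296 = 141733920768 edges.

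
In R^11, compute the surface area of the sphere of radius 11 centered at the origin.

The surface area of an n-ball is 2π^(n/2) r^(n-1) / Γ(n/2). For n=11, r=11: 1659995174464·π^5/945 ≈ 5.37557e+11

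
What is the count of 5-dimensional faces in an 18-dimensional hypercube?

f_5(18-cube) = (18 choose 5) · 2^13 = 70189056.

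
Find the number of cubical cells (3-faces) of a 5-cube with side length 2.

Number of 3-faces = C(5,3) · 2^(5-3) = 10 · 4 = 40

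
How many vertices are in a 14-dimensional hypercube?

Number of 0-faces = C(14,0) · 2^(14-0) = 1 · 16384 = 16384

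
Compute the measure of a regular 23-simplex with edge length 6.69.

For a regular n-simplex with edge a, V = (a^n / n!)·√((n+1)/2^n). With a=6.69, n=23: V ≈ 6.31782e-07.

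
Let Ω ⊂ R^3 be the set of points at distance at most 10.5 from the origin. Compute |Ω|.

V_3(10.5) = π^(3/2) · (10.5)^3 / Γ(3/2 + 1) = 3087·π/2 ≈ 4849.05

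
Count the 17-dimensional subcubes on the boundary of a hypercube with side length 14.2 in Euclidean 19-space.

An n-cube has C(n,k)·2^(n-k) k-faces. Here C(19,17)·2^2 = 171·4 = 684.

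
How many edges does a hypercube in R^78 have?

Number of 1-faces = C(78,1)·2^(78-1) = 78·151115727451828646838272 = 11787026741242634453385216.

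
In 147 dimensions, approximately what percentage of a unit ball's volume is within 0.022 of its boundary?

1 - (1-0.022)^147 ≈ 0.961998 ≈ 96.20%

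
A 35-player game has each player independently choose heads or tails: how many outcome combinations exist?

Number of vertices = 2^35 = 34359738368.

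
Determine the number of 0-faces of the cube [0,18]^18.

Choose 0 of 18 axes to span the face (C(18,0) = 1 way), then fix each of the remaining 18 coordinates at one of its two extreme values (2^18 = 262144 ways): 1·262144 = 262144.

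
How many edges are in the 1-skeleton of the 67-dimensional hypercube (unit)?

An n-cube has n·2^(n-1) edges. With n = 67: 67·73786976294838206464 = 4943727411754159833088.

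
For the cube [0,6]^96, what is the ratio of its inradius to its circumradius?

r_in / r_out = (6/2) / (6√96/2) = 1/√96 ≈ 0.102062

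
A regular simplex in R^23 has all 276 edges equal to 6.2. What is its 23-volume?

V = (6.2^23 / 23!) · √((23+1) / 2^23) ≈ 1.09844e-07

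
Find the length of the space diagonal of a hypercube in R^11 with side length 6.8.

||(6.8,6.8,...,6.8)|| = √(11)·6.8 ≈ 22.553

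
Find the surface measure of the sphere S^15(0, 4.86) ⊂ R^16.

S = n·V_n(r)/r = 16·V_16(4.86)/4.86 (volume-to-surface relation), giving 7.50486e+10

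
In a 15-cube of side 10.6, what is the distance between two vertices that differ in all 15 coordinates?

||(10.6,10.6,...,10.6)|| = √(15)·10.6 ≈ 41.0536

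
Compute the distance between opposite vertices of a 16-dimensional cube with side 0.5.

d = √(0.5² + 0.5² + ... + 0.5²) [16 terms] = √(16·0.5²) = 0.5√16 = 2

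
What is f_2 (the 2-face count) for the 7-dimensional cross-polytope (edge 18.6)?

f_2(7-orthoplex) = 2^3 · (7 choose 3) = 280.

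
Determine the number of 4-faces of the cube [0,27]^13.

f_4(13-cube) = (13 choose 4) · 2^9 = 366080.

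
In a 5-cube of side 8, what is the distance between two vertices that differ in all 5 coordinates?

The space diagonal of an n-cube of side s is s√n. Here 8·√5 ≈ 17.8885.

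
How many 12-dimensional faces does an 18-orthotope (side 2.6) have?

f_12(18-cube) = (18 choose 12) · 2^6 = 1188096.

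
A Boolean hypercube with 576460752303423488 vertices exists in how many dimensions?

Since 2^n = 576460752303423488, we have n = 59.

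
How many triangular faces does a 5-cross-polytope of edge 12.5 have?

Each 2-face is the convex hull of 3 vertices, one chosen as ±e_i from each of 3 distinct axes: 2^3·C(5,3) = 80.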